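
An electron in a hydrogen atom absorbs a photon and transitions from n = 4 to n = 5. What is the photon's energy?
0.306128 eV

The energy levels of a hydrogen-like atom are E_n = -13.6057 eV / n².

Energy at n = 4: E_4 = -13.6057 / 4² = -0.850356250 eV
Energy at n = 5: E_5 = -13.6057 / 5² = -0.544228000 eV

The excitation energy is the difference:
ΔE = E_5 - E_4
ΔE = -0.544228000 - (-0.850356250)
ΔE = 0.306128 eV

Since this is positive, energy must be absorbed (photon absorption).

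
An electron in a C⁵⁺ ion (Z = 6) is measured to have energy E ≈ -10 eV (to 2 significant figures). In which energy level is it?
n = 7

The exact energy levels follow E_n = -13.6057 Z² / n² eV with Z = 6.

The measured value (-10 eV) is reported to only 2 significant figures, so we must test candidate n values and see which one matches to that precision.

Candidate energies:
  n = 5:  E = -13.6057 × 6² / 5² = -19.59221 eV
  n = 6:  E = -13.6057 × 6² / 6² = -13.60570 eV
  n = 7:  E = -13.6057 × 6² / 7² = -9.99602 eV  ← matches
  n = 8:  E = -13.6057 × 6² / 8² = -7.65321 eV
  n = 9:  E = -13.6057 × 6² / 9² = -6.04698 eV

Checking against the measurement of -10 eV (2 sig figs), only n = 7 agrees:
E_7 = -9.99602 eV, which rounds to -10 eV ✓

Therefore n = 7.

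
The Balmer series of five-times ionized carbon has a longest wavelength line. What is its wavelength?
18.225303 nm

The longest wavelength corresponds to the smallest energy transition in the series.
The Balmer series has all transitions ending at n_f = 2.

For C⁵⁺ (Z = 6), the first line (α-line) is the jump from n = 3 to n = 2:
E_3 = -13.6057 × 6² / 3² = -54.42280000 eV
E_2 = -13.6057 × 6² / 2² = -122.45130000 eV
ΔE = E_3 - E_2 = 68.02850000 eV

λ = hc/E = 1239.84 eV·nm / 68.02850000 eV
λ = 18.225303 nm

This is the α-line of the Balmer series in C⁵⁺.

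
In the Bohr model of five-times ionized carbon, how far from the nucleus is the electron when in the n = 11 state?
1.0672 nm (or 10.6717 Å)

The Bohr radius formula is:
r_n = n² a₀ / Z

where a₀ = 0.0529177 nm is the Bohr radius.

For C⁵⁺ (Z = 6) at n = 11:
r_11 = 11² × 0.0529177 nm / 6
r_11 = 121 × 0.0529177 nm / 6
r_11 = 6.40304 nm / 6
r_11 = 1.0672 nm

The electron orbits at approximately 1.0672 nm from the nucleus.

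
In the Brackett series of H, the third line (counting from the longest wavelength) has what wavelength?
2164.9450 nm

The lines of a series are numbered from the longest wavelength (smallest ΔE) outward; the third line is the transition from n = n_f + 3 to n_f.
The Brackett series has all transitions ending at n_f = 4.

For H, the third line (γ-line) is the jump from n = 7 to n = 4:
E_7 = -13.6057 / 7² = -0.2776673469 eV
E_4 = -13.6057 / 4² = -0.8503562500 eV
ΔE = E_7 - E_4 = 0.5726889031 eV

λ = hc/E = 1239.84 eV·nm / 0.5726889031 eV
λ = 2164.9450 nm

This is the γ-line of the Brackett series in H.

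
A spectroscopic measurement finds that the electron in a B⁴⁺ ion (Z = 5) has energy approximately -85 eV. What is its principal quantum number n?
n = 2

The exact energy levels follow E_n = -13.6057 Z² / n² eV with Z = 5.

The measured value (-85 eV) is reported to only 2 significant figures, so we must test candidate n values and see which one matches to that precision.

Candidate energies:
  n = 1:  E = -13.6057 × 5² / 1² = -340.142500 eV
  n = 2:  E = -13.6057 × 5² / 2² = -85.035625 eV  ← matches
  n = 3:  E = -13.6057 × 5² / 3² = -37.793611 eV
  n = 4:  E = -13.6057 × 5² / 4² = -21.258906 eV

Checking against the measurement of -85 eV (2 sig figs), only n = 2 agrees:
E_2 = -85.035625 eV, which rounds to -85 eV ✓

Therefore n = 2.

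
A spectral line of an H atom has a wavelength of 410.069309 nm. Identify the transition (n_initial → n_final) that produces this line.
n = 6 → n = 2

First, find the photon energy from the wavelength (hc = 1239.84 eV·nm):
E = hc/λ = 1239.84 eV·nm / 410.069309 nm = 3.0234889 eV

The energy levels of hydrogen satisfy E_n = -13.6057 / n² eV, so an emission n_i → n_f releases
ΔE = 13.6057 × (1/n_f² − 1/n_i²) eV.

Setting ΔE equal to the photon energy:
1/n_f² − 1/n_i² = 3.0234889 / 13.6057 = 0.22222222

Since 1/n_i² must be positive, we need 1/n_f² > 0.22222222, i.e. n_f ≤ 2. For each allowed n_f, solve n_i = (1/n_f² − 0.22222222)^(−1/2) and check whether it is a whole number:
  n_f = 1: 1/n_i² = 1.00000000 − 0.22222222 = 0.77777778 → n_i = 1.134  (not an integer) ✗
  n_f = 2: 1/n_i² = 0.25000000 − 0.22222222 = 0.02777778 → n_i = 6.000  → integer, n_i = 6 ✓

Only n_f = 2 gives an integer upper level, n_i = 6.

The transition is from n = 6 to n = 2 (emission).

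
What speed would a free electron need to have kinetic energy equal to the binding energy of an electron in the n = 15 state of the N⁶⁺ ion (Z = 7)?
1.02e+06 m/s (or 0.340544% of c)

The binding energy at n = 15 for N⁶⁺ is:
E_15 = -13.6057 × 7²/15² = -2.96301911 eV
|E_15| = 2.96301911 eV

Convert to Joules:
KE = 2.96301911 eV × (1.602177 × 10⁻¹⁹ J/eV) = 4.7473e-19 J

Using KE = ½mv²:
v = √(2·KE/m_e)
v = √(2 × 4.7473e-19 J / 9.10938 × 10⁻³¹ kg)
v = 1.02e+06 m/s

This is approximately 0.340544% the speed of light.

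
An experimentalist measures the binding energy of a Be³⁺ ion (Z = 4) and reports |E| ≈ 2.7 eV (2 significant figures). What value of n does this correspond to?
n = 9

The exact energy levels follow E_n = -13.6057 Z² / n² eV with Z = 4.

The measured value (-2.7 eV) is reported to only 2 significant figures, so we must test candidate n values and see which one matches to that precision.

Candidate energies:
  n = 7:  E = -13.6057 × 4² / 7² = -4.44268 eV
  n = 8:  E = -13.6057 × 4² / 8² = -3.40143 eV
  n = 9:  E = -13.6057 × 4² / 9² = -2.68755 eV  ← matches
  n = 10:  E = -13.6057 × 4² / 10² = -2.17691 eV
  n = 11:  E = -13.6057 × 4² / 11² = -1.79910 eV

Checking against the measurement of -2.7 eV (2 sig figs), only n = 9 agrees:
E_9 = -2.68755 eV, which rounds to -2.7 eV ✓

Therefore n = 9.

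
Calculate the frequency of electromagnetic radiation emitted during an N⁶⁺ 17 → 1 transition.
1.6064e+17 Hz

First, find the transition energy:
E_17 = -13.6057 × 7² / 17² = -2.30684879 eV
E_1 = -13.6057 × 7² / 1² = -666.67930000 eV
|ΔE| = |E_1 - E_17| = 664.37245121 eV

Convert to Joules: E = 664.37245121 eV × (1.602177 × 10⁻¹⁹ J/eV) = 1.064442e-16 J

Using E = hf:
f = E/h = 1.064442e-16 J / (6.62607 × 10⁻³⁴ J·s)
f = 1.6064e+17 Hz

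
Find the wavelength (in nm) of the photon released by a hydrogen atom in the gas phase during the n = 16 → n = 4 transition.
1555.23 nm

First, find the transition energy using E_n = -13.6057 / n² eV:
E_16 = -13.6057 / 16² = -0.05314727 eV
E_4 = -13.6057 / 4² = -0.85035625 eV

Photon energy: |ΔE| = |E_4 - E_16| = 0.79720898 eV

Convert to wavelength using E = hc/λ with hc = 1239.84 eV·nm:
λ = hc/E = 1239.84 eV·nm / 0.79720898 eV
λ = 1555.23 nm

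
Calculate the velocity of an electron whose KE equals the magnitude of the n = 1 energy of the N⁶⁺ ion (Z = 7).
1.53138e+07 m/s (or 5.1081% of c)

The binding energy at n = 1 for N⁶⁺ is:
E_1 = -13.6057 × 7²/1² = -666.679300 eV
|E_1| = 666.679300 eV

Convert to Joules:
KE = 666.679300 eV × (1.602177 × 10⁻¹⁹ J/eV) = 1.0681382e-16 J

Using KE = ½mv²:
v = √(2·KE/m_e)
v = √(2 × 1.0681382e-16 J / 9.10938 × 10⁻³¹ kg)
v = 1.53138e+07 m/s

This is approximately 5.1081% the speed of light.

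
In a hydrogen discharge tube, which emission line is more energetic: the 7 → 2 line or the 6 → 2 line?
7 → 2

Calculate the energy for each transition:

Transition 7 → 2:
ΔE₁ = |E_2 - E_7| = |-13.6057/2² - (-13.6057/7²)|
ΔE₁ = |-3.40142500 - (-0.27766735)| = 3.12376 eV

Transition 6 → 2:
ΔE₂ = |E_2 - E_6| = |-13.6057/2² - (-13.6057/6²)|
ΔE₂ = |-3.40142500 - (-0.37793611)| = 3.02349 eV

Since 3.12376 eV > 3.02349 eV, the transition 7 → 2 emits the more energetic photon.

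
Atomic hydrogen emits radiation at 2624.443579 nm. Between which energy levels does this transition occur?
n = 6 → n = 4

First, find the photon energy from the wavelength (hc = 1239.84 eV·nm):
E = hc/λ = 1239.84 eV·nm / 2624.443579 nm = 0.47242014 eV

The energy levels of hydrogen satisfy E_n = -13.6057 / n² eV, so an emission n_i → n_f releases
ΔE = 13.6057 × (1/n_f² − 1/n_i²) eV.

Setting ΔE equal to the photon energy:
1/n_f² − 1/n_i² = 0.47242014 / 13.6057 = 0.034722222

Since 1/n_i² must be positive, we need 1/n_f² > 0.034722222, i.e. n_f ≤ 5. For each allowed n_f, solve n_i = (1/n_f² − 0.034722222)^(−1/2) and check whether it is a whole number:
  n_f = 1: 1/n_i² = 1.000000000 − 0.034722222 = 0.965277778 → n_i = 1.018  (not an integer) ✗
  n_f = 2: 1/n_i² = 0.250000000 − 0.034722222 = 0.215277778 → n_i = 2.155  (not an integer) ✗
  n_f = 3: 1/n_i² = 0.111111111 − 0.034722222 = 0.076388889 → n_i = 3.618  (not an integer) ✗
  n_f = 4: 1/n_i² = 0.062500000 − 0.034722222 = 0.027777778 → n_i = 6.000  → integer, n_i = 6 ✓
  n_f = 5: 1/n_i² = 0.040000000 − 0.034722222 = 0.005277778 → n_i = 13.765  (not an integer) ✗

Only n_f = 4 gives an integer upper level, n_i = 6.

The transition is from n = 6 to n = 4 (emission).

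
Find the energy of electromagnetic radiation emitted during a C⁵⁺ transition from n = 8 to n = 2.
114.798 eV

The energy levels are E_n = -13.6057 Z² eV / n².

Energy at n = 8: E_8 = -13.6057 × 6² / 8² = -7.653206 eV
Energy at n = 2: E_2 = -13.6057 × 6² / 2² = -122.451300 eV

For emission (electron falling to lower state), the photon energy is:
E_photon = E_8 - E_2 = |-7.653206 - (-122.451300)|
E_photon = 114.798 eV

This energy is carried away by the emitted photon.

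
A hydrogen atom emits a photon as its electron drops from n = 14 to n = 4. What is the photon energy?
0.7809 eV

The energy levels are E_n = -13.6057 eV / n².

Energy at n = 14: E_14 = -13.6057 / 14² = -0.0694168 eV
Energy at n = 4: E_4 = -13.6057 / 4² = -0.8503563 eV

For emission (electron falling to lower state), the photon energy is:
E_photon = E_14 - E_4 = |-0.0694168 - (-0.8503563)|
E_photon = 0.7809 eV

This energy is carried away by the emitted photon.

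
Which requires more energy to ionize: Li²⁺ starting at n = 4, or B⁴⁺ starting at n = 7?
Li²⁺ at n = 4 (E = -7.65321 eV)

Using E_n = -13.6057 Z² / n² eV:

Li²⁺ (Z = 3) at n = 4:
E = -13.6057 × 3² / 4² = -13.6057 × 9 / 16 = -7.65320625 eV

B⁴⁺ (Z = 5) at n = 7:
E = -13.6057 × 5² / 7² = -13.6057 × 25 / 49 = -6.94168367 eV

Since -7.65320625 eV < -6.94168367 eV,
Li²⁺ at n = 4 is more tightly bound (requires more energy to ionize).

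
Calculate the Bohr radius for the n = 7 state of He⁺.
1.2965 nm (or 12.9649 Å)

The Bohr radius formula is:
r_n = n² a₀ / Z

where a₀ = 0.0529177 nm is the Bohr radius.

For He⁺ (Z = 2) at n = 7:
r_7 = 7² × 0.0529177 nm / 2
r_7 = 49 × 0.0529177 nm / 2
r_7 = 2.59297 nm / 2
r_7 = 1.2965 nm

The electron orbits at approximately 1.2965 nm from the nucleus.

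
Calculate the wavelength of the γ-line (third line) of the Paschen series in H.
1093.52 nm

The lines of a series are numbered from the longest wavelength (smallest ΔE) outward; the third line is the transition from n = n_f + 3 to n_f.
The Paschen series has all transitions ending at n_f = 3.

For H, the third line (γ-line) is the jump from n = 6 to n = 3:
E_6 = -13.6057 / 6² = -0.3779361 eV
E_3 = -13.6057 / 3² = -1.5117444 eV
ΔE = E_6 - E_3 = 1.1338083 eV

λ = hc/E = 1239.84 eV·nm / 1.1338083 eV
λ = 1093.52 nm

This is the γ-line of the Paschen series in H.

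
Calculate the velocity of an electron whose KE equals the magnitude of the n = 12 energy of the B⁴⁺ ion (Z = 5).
9.12e+05 m/s (or 0.30406% of c)

The binding energy at n = 12 for B⁴⁺ is:
E_12 = -13.6057 × 5²/12² = -2.3621007 eV
|E_12| = 2.3621007 eV

Convert to Joules:
KE = 2.3621007 eV × (1.602177 × 10⁻¹⁹ J/eV) = 3.7845e-19 J

Using KE = ½mv²:
v = √(2·KE/m_e)
v = √(2 × 3.7845e-19 J / 9.10938 × 10⁻³¹ kg)
v = 9.12e+05 m/s

This is approximately 0.30406% the speed of light.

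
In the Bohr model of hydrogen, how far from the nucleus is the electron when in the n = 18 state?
17.14534 nm (or 171.45341 Å)

The Bohr radius formula is:
r_n = n² a₀ / Z

where a₀ = 0.05291772 nm is the Bohr radius.

For H (Z = 1) at n = 18:
r_18 = 18² × 0.05291772 nm / 1
r_18 = 324 × 0.05291772 nm / 1
r_18 = 17.145341 nm / 1
r_18 = 17.14534 nm

The electron orbits at approximately 17.14534 nm from the nucleus.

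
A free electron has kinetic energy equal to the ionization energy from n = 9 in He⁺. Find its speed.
4.86154e+05 m/s (or 0.1622% of c)

The binding energy at n = 9 for He⁺ is:
E_9 = -13.6057 × 2²/9² = -0.671886420 eV
|E_9| = 0.671886420 eV

Convert to Joules:
KE = 0.671886420 eV × (1.602177 × 10⁻¹⁹ J/eV) = 1.0764810e-19 J

Using KE = ½mv²:
v = √(2·KE/m_e)
v = √(2 × 1.0764810e-19 J / 9.10938 × 10⁻³¹ kg)
v = 4.86154e+05 m/s

This is approximately 0.1622% the speed of light.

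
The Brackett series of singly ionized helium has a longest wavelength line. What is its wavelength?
1012.52 nm

The longest wavelength corresponds to the smallest energy transition in the series.
The Brackett series has all transitions ending at n_f = 4.

For He⁺ (Z = 2), the first line (α-line) is the jump from n = 5 to n = 4:
E_5 = -13.6057 × 2² / 5² = -2.1769120 eV
E_4 = -13.6057 × 2² / 4² = -3.4014250 eV
ΔE = E_5 - E_4 = 1.2245130 eV

λ = hc/E = 1239.84 eV·nm / 1.2245130 eV
λ = 1012.52 nm

This is the α-line of the Brackett series in He⁺.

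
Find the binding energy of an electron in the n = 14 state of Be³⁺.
1.1107 eV

The ionization energy is the energy needed to remove the electron completely (n → ∞).

For a hydrogen-like ion with Z = 4, E_n = -13.6057 Z² / n² eV.

At n = 14: E_14 = -13.6057 × 4² / 14² = -1.1106694 eV
At n = ∞: E_∞ = 0 eV

Ionization energy = E_∞ - E_14 = 0 - (-1.1106694) = 1.1106694 eV
Ionization energy ≈ 1.1107 eV

This is also called the binding energy of the electron in state n = 14.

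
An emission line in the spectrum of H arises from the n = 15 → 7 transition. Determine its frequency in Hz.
5.2518e+13 Hz

First, find the transition energy:
E_15 = -13.6057 / 15² = -0.06046978 eV
E_7 = -13.6057 / 7² = -0.27766735 eV
|ΔE| = |E_7 - E_15| = 0.21719757 eV

Convert to Joules: E = 0.21719757 eV × (1.602177 × 10⁻¹⁹ J/eV) = 3.479890e-20 J

Using E = hf:
f = E/h = 3.479890e-20 J / (6.62607 × 10⁻³⁴ J·s)
f = 5.2518e+13 Hz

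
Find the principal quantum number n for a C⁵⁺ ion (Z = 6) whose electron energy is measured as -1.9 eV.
n = 16

The exact energy levels follow E_n = -13.6057 Z² / n² eV with Z = 6.

The measured value (-1.9 eV) is reported to only 2 significant figures, so we must test candidate n values and see which one matches to that precision.

Candidate energies:
  n = 14:  E = -13.6057 × 6² / 14² = -2.49901 eV
  n = 15:  E = -13.6057 × 6² / 15² = -2.17691 eV
  n = 16:  E = -13.6057 × 6² / 16² = -1.91330 eV  ← matches
  n = 17:  E = -13.6057 × 6² / 17² = -1.69483 eV
  n = 18:  E = -13.6057 × 6² / 18² = -1.51174 eV

Checking against the measurement of -1.9 eV (2 sig figs), only n = 16 agrees:
E_16 = -1.91330 eV, which rounds to -1.9 eV ✓

Therefore n = 16.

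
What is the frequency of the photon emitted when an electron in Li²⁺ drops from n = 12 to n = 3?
3.08e+15 Hz

First, find the transition energy:
E_12 = -13.6057 × 3² / 12² = -0.8504 eV
E_3 = -13.6057 × 3² / 3² = -13.6057 eV
|ΔE| = |E_3 - E_12| = 12.7553 eV

Convert to Joules: E = 12.7553 eV × (1.602177 × 10⁻¹⁹ J/eV) = 2.0436e-18 J

Using E = hf:
f = E/h = 2.0436e-18 J / (6.62607 × 10⁻³⁴ J·s)
f = 3.08e+15 Hz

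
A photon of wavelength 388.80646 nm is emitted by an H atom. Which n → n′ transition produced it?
n = 8 → n = 2

First, find the photon energy from the wavelength (hc = 1239.84 eV·nm):
E = hc/λ = 1239.84 eV·nm / 388.80646 nm = 3.1888359 eV

The energy levels of hydrogen satisfy E_n = -13.6057 / n² eV, so an emission n_i → n_f releases
ΔE = 13.6057 × (1/n_f² − 1/n_i²) eV.

Setting ΔE equal to the photon energy:
1/n_f² − 1/n_i² = 3.1888359 / 13.6057 = 0.23437500

Since 1/n_i² must be positive, we need 1/n_f² > 0.23437500, i.e. n_f ≤ 2. For each allowed n_f, solve n_i = (1/n_f² − 0.23437500)^(−1/2) and check whether it is a whole number:
  n_f = 1: 1/n_i² = 1.00000000 − 0.23437500 = 0.76562500 → n_i = 1.143  (not an integer) ✗
  n_f = 2: 1/n_i² = 0.25000000 − 0.23437500 = 0.01562500 → n_i = 8.000  → integer, n_i = 8 ✓

Only n_f = 2 gives an integer upper level, n_i = 8.

The transition is from n = 8 to n = 2 (emission).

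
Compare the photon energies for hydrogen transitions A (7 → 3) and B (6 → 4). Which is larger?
7 → 3

Calculate the energy for each transition:

Transition 7 → 3:
ΔE₁ = |E_3 - E_7| = |-13.6057/3² - (-13.6057/7²)|
ΔE₁ = |-1.5117444444 - (-0.2776673469)| = 1.2340771 eV

Transition 6 → 4:
ΔE₂ = |E_4 - E_6| = |-13.6057/4² - (-13.6057/6²)|
ΔE₂ = |-0.8503562500 - (-0.3779361111)| = 0.4724201 eV

Since 1.2340771 eV > 0.4724201 eV, the transition 7 → 3 emits the more energetic photon.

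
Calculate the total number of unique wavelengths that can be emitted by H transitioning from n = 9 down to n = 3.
21

The electron can occupy levels n = 3, 4, ..., 9 during de-excitation — that is m = 9 - 3 + 1 = 7 distinct levels.

The number of distinct spectral lines equals the number of ways to choose 2 of these m levels (each pair gives one possible emission transition):

Number of lines = m(m-1)/2 = 7×6/2 = 21

These correspond to all possible transitions between the 7 levels:
9 → 8, 9 → 7, 9 → 6, 9 → 5, 9 → 4, 9 → 3, 8 → 7, 8 → 6...

Each transition produces a photon with a unique energy (and thus wavelength). This count does not depend on Z.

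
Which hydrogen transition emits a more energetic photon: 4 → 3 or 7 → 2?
7 → 2

Calculate the energy for each transition:

Transition 4 → 3:
ΔE₁ = |E_3 - E_4| = |-13.6057/3² - (-13.6057/4²)|
ΔE₁ = |-1.5117444444 - (-0.8503562500)| = 0.6613882 eV

Transition 7 → 2:
ΔE₂ = |E_2 - E_7| = |-13.6057/2² - (-13.6057/7²)|
ΔE₂ = |-3.4014250000 - (-0.2776673469)| = 3.1237577 eV

Since 3.1237577 eV > 0.6613882 eV, the transition 7 → 2 emits the more energetic photon.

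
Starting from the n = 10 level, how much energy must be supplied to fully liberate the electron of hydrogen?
0.136057 eV

The ionization energy is the energy needed to remove the electron completely (n → ∞).

For hydrogen, E_n = -13.6057 eV / n².

At n = 10: E_10 = -13.6057 / 10² = -0.136057000 eV
At n = ∞: E_∞ = 0 eV

Ionization energy = E_∞ - E_10 = 0 - (-0.136057000) = 0.136057000 eV
Ionization energy ≈ 0.136057 eV

This is also called the binding energy of the electron in state n = 10.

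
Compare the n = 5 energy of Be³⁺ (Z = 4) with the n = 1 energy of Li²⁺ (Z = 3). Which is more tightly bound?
Li²⁺ at n = 1 (E = -122.4513 eV)

Using E_n = -13.6057 Z² / n² eV:

Be³⁺ (Z = 4) at n = 5:
E = -13.6057 × 4² / 5² = -13.6057 × 16 / 25 = -8.7076480 eV

Li²⁺ (Z = 3) at n = 1:
E = -13.6057 × 3² / 1² = -13.6057 × 9 / 1 = -122.4513000 eV

Since -122.4513000 eV < -8.7076480 eV,
Li²⁺ at n = 1 is more tightly bound (requires more energy to ionize).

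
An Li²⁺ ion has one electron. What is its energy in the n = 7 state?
-2.499 eV

For hydrogen-like ions, the energy levels scale with Z²:
E_n = -13.6057 Z² / n² eV

For Li²⁺ (Z = 3) at n = 7:
E_7 = -13.6057 × 3² / 7²
E_7 = -13.6057 × 9 / 49
E_7 = -122.4513 / 49
E_7 = -2.499 eV

The energy is 9 times more negative than hydrogen at the same n due to the stronger nuclear charge.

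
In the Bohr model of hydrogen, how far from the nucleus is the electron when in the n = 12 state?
7.62015 nm (or 76.20152 Å)

The Bohr radius formula is:
r_n = n² a₀ / Z

where a₀ = 0.05291772 nm is the Bohr radius.

For H (Z = 1) at n = 12:
r_12 = 12² × 0.05291772 nm / 1
r_12 = 144 × 0.05291772 nm / 1
r_12 = 7.620152 nm / 1
r_12 = 7.62015 nm

The electron orbits at approximately 7.62015 nm from the nucleus.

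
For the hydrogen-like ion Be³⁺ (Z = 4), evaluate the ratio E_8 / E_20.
6.250

Using E_n = -13.6057 Z² / n² eV with Z = 4:

E_8 = -13.6057 × 4² / 8² = -217.6912 / 64 = -3.401425000 eV
E_20 = -13.6057 × 4² / 20² = -217.6912 / 400 = -0.544228000 eV

The ratio is:
E_8/E_20 = (-3.401425000) / (-0.544228000)
E_8/E_20 = (-217.6912/64) / (-217.6912/400)
E_8/E_20 = 400/64
E_8/E_20 = 6.250
(Note: the Z² factors cancel in the ratio.)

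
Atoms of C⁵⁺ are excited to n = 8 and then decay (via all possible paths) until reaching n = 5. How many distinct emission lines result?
6

The electron can occupy levels n = 5, 6, ..., 8 during de-excitation — that is m = 8 - 5 + 1 = 4 distinct levels.

The number of distinct spectral lines equals the number of ways to choose 2 of these m levels (each pair gives one possible emission transition):

Number of lines = m(m-1)/2 = 4×3/2 = 6

These correspond to all possible transitions between the 4 levels:
8 → 7, 8 → 6, 8 → 5, 7 → 6, 7 → 5, 6 → 5

Each transition produces a photon with a unique energy (and thus wavelength). This count does not depend on Z.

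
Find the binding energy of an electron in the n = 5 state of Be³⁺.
8.70765 eV

The ionization energy is the energy needed to remove the electron completely (n → ∞).

For a hydrogen-like ion with Z = 4, E_n = -13.6057 Z² / n² eV.

At n = 5: E_5 = -13.6057 × 4² / 5² = -8.70764800 eV
At n = ∞: E_∞ = 0 eV

Ionization energy = E_∞ - E_5 = 0 - (-8.70764800) = 8.70764800 eV
Ionization energy ≈ 8.70765 eV

This is also called the binding energy of the electron in state n = 5.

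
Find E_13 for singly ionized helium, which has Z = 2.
-0.322028 eV

For hydrogen-like ions, the energy levels scale with Z²:
E_n = -13.6057 Z² / n² eV

For He⁺ (Z = 2) at n = 13:
E_13 = -13.6057 × 2² / 13²
E_13 = -13.6057 × 4 / 169
E_13 = -54.4228 / 169
E_13 = -0.322028 eV

The energy is 4 times more negative than hydrogen at the same n due to the stronger nuclear charge.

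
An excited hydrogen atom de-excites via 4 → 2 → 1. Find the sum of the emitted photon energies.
12.76 eV

The energy levels of hydrogen are E_n = -13.6057 / n² eV.

First transition (4 → 2):
ΔE₁ = |E_2 - E_4|
ΔE₁ = |-3.40142500 - (-0.85035625)| = 2.55107 eV

Second transition (2 → 1):
ΔE₂ = |E_1 - E_2|
ΔE₂ = |-13.60570000 - (-3.40142500)| = 10.20428 eV

Total energy released:
E_total = ΔE₁ + ΔE₂ = 2.55107 + 10.20428 = 12.76 eV

Note: This equals the direct transition 4 → 1: 12.76 eV ✓
Energy is conserved regardless of the path taken.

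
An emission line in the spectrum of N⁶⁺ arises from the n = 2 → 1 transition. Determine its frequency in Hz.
1.20902e+17 Hz

First, find the transition energy:
E_2 = -13.6057 × 7² / 2² = -166.669825 eV
E_1 = -13.6057 × 7² / 1² = -666.679300 eV
|ΔE| = |E_1 - E_2| = 500.009475 eV

Convert to Joules: E = 500.009475 eV × (1.602177 × 10⁻¹⁹ J/eV) = 8.0110368e-17 J

Using E = hf:
f = E/h = 8.0110368e-17 J / (6.62607 × 10⁻³⁴ J·s)
f = 1.20902e+17 Hz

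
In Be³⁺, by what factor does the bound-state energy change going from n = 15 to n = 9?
2.77778

Using E_n = -13.6057 Z² / n² eV with Z = 4:

E_9 = -13.6057 × 4² / 9² = -217.6912 / 81 = -2.68754567901 eV
E_15 = -13.6057 × 4² / 15² = -217.6912 / 225 = -0.96751644444 eV

The ratio is:
E_9/E_15 = (-2.68754567901) / (-0.96751644444)
E_9/E_15 = (-217.6912/81) / (-217.6912/225)
E_9/E_15 = 225/81
E_9/E_15 = 2.77778
(Note: the Z² factors cancel in the ratio.)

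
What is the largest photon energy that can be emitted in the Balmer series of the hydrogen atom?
3.40143 eV

The series limit corresponds to the transition from n = ∞ to n = 2.
This is the highest energy (shortest wavelength) transition in the Balmer series.

E_∞ = 0 eV
E_2 = -13.6057 / 2² = -3.40143 eV

Energy at series limit:
ΔE = E_∞ - E_2 = 0 - (-3.40143) = 3.40143 eV

This energy equals the ionization energy from the n = 2 state of hydrogen.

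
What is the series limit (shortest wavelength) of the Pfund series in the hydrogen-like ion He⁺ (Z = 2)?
569.541 nm

The series limit corresponds to the transition from n = ∞ to n = 5.
This is the highest energy (shortest wavelength) transition in the Pfund series.

E_∞ = 0 eV
E_5 = -13.6057 × 2² / 5² = -2.1769120 eV

Energy at series limit:
ΔE = E_∞ - E_5 = 0 - (-2.1769120) = 2.1769120 eV
λ = hc/E = 1239.84 eV·nm / 2.1769120 eV = 569.541 nm

This energy equals the ionization energy from the n = 5 state of He⁺.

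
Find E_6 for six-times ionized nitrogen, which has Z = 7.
-18.51887 eV

For hydrogen-like ions, the energy levels scale with Z²:
E_n = -13.6057 Z² / n² eV

For N⁶⁺ (Z = 7) at n = 6:
E_6 = -13.6057 × 7² / 6²
E_6 = -13.6057 × 49 / 36
E_6 = -666.6793 / 36
E_6 = -18.51887 eV

The energy is 49 times more negative than hydrogen at the same n due to the stronger nuclear charge.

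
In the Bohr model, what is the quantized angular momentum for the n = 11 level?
1.1600e-33 J·s (or 11ℏ)

In the Bohr model, angular momentum is quantized:
L = nℏ

where ℏ = h/(2π) = 1.054572e-34 J·s

For n = 11:
L = 11 × 1.054572e-34 J·s
L = 1.1600e-33 J·s

This can also be written as L = 11ℏ.
The angular momentum is an integer multiple of the reduced Planck constant.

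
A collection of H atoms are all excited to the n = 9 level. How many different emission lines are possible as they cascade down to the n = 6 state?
6

The electron can occupy levels n = 6, 7, ..., 9 during de-excitation — that is m = 9 - 6 + 1 = 4 distinct levels.

The number of distinct spectral lines equals the number of ways to choose 2 of these m levels (each pair gives one possible emission transition):

Number of lines = m(m-1)/2 = 4×3/2 = 6

These correspond to all possible transitions between the 4 levels:
9 → 8, 9 → 7, 9 → 6, 8 → 7, 8 → 6, 7 → 6

Each transition produces a photon with a unique energy (and thus wavelength). This count does not depend on Z.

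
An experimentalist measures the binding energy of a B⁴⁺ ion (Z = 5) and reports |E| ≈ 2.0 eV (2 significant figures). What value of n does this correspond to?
n = 13

The exact energy levels follow E_n = -13.6057 Z² / n² eV with Z = 5.

The measured value (-2.0 eV) is reported to only 2 significant figures, so we must test candidate n values and see which one matches to that precision.

Candidate energies:
  n = 11:  E = -13.6057 × 5² / 11² = -2.81110 eV
  n = 12:  E = -13.6057 × 5² / 12² = -2.36210 eV
  n = 13:  E = -13.6057 × 5² / 13² = -2.01268 eV  ← matches
  n = 14:  E = -13.6057 × 5² / 14² = -1.73542 eV
  n = 15:  E = -13.6057 × 5² / 15² = -1.51174 eV

Checking against the measurement of -2.0 eV (2 sig figs), only n = 13 agrees:
E_13 = -2.01268 eV, which rounds to -2.0 eV ✓

Therefore n = 13.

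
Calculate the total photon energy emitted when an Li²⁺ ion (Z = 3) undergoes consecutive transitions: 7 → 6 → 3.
11.10669 eV

The energy levels of Li²⁺ are E_n = -13.6057 × 3² / n² eV.

First transition (7 → 6):
ΔE₁ = |E_6 - E_7|
ΔE₁ = |-3.40142500000 - (-2.49900612245)| = 0.90241888 eV

Second transition (6 → 3):
ΔE₂ = |E_3 - E_6|
ΔE₂ = |-13.60570000000 - (-3.40142500000)| = 10.20427500 eV

Total energy released:
E_total = ΔE₁ + ΔE₂ = 0.90241888 + 10.20427500 = 11.10669 eV

Note: This equals the direct transition 7 → 3: 11.10669 eV ✓
Energy is conserved regardless of the path taken.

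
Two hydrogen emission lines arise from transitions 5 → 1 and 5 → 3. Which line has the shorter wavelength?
5 → 1

Calculate the energy for each transition:

Transition 5 → 1:
ΔE₁ = |E_1 - E_5| = |-13.6057/1² - (-13.6057/5²)|
ΔE₁ = |-13.605700000 - (-0.544228000)| = 13.061472 eV

Transition 5 → 3:
ΔE₂ = |E_3 - E_5| = |-13.6057/3² - (-13.6057/5²)|
ΔE₂ = |-1.511744444 - (-0.544228000)| = 0.967516 eV

Since 13.061472 eV > 0.967516 eV, the transition 5 → 1 emits the more energetic photon.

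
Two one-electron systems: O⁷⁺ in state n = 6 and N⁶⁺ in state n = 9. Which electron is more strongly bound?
O⁷⁺ at n = 6 (E = -24.188 eV)

Using E_n = -13.6057 Z² / n² eV:

O⁷⁺ (Z = 8) at n = 6:
E = -13.6057 × 8² / 6² = -13.6057 × 64 / 36 = -24.187911 eV

N⁶⁺ (Z = 7) at n = 9:
E = -13.6057 × 7² / 9² = -13.6057 × 49 / 81 = -8.230609 eV

Since -24.187911 eV < -8.230609 eV,
O⁷⁺ at n = 6 is more tightly bound (requires more energy to ionize).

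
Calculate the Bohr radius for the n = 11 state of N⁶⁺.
0.9147 nm (or 9.1472 Å)

The Bohr radius formula is:
r_n = n² a₀ / Z

where a₀ = 0.0529177 nm is the Bohr radius.

For N⁶⁺ (Z = 7) at n = 11:
r_11 = 11² × 0.0529177 nm / 7
r_11 = 121 × 0.0529177 nm / 7
r_11 = 6.40304 nm / 7
r_11 = 0.9147 nm

The electron orbits at approximately 0.9147 nm from the nucleus.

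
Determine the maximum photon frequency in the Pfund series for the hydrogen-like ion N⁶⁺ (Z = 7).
6.44810e+15 Hz

The series limit corresponds to the transition from n = ∞ to n = 5.
This is the highest energy (shortest wavelength) transition in the Pfund series.

E_∞ = 0 eV
E_5 = -13.6057 × 7² / 5² = -26.6671720 eV

Energy at series limit:
ΔE = E_∞ - E_5 = 0 - (-26.6671720) = 26.6671720 eV
E = 26.6671720 eV × (1.602177 × 10⁻¹⁹ J/eV) = 4.2725530e-18 J
f = E/h = 4.2725530e-18 J / (6.62607 × 10⁻³⁴ J·s) = 6.44810e+15 Hz

This energy equals the ionization energy from the n = 5 state of N⁶⁺.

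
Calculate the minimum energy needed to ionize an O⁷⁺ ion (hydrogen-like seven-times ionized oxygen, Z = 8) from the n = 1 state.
870.7648 eV

The ionization energy is the energy needed to remove the electron completely (n → ∞).

For a hydrogen-like ion with Z = 8, E_n = -13.6057 Z² / n² eV.

At n = 1: E_1 = -13.6057 × 8² / 1² = -870.7648000 eV
At n = ∞: E_∞ = 0 eV

Ionization energy = E_∞ - E_1 = 0 - (-870.7648000) = 870.7648000 eV
Ionization energy ≈ 870.7648 eV

This is also called the binding energy of the electron in state n = 1.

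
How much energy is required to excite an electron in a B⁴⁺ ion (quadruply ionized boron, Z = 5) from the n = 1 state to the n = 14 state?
338.407 eV

The energy levels of a hydrogen-like atom are E_n = -13.6057 Z² eV / n².

Energy at n = 1: E_1 = -13.6057 × 5² / 1² = -340.142500 eV
Energy at n = 14: E_14 = -13.6057 × 5² / 14² = -1.735421 eV

The excitation energy is the difference:
ΔE = E_14 - E_1
ΔE = -1.735421 - (-340.142500)
ΔE = 338.407 eV

Since this is positive, energy must be absorbed (photon absorption).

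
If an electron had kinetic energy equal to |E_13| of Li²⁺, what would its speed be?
5.0485e+05 m/s (or 0.168% of c)

The binding energy at n = 13 for Li²⁺ is:
E_13 = -13.6057 × 3²/13² = -0.72456391 eV
|E_13| = 0.72456391 eV

Convert to Joules:
KE = 0.72456391 eV × (1.602177 × 10⁻¹⁹ J/eV) = 1.160880e-19 J

Using KE = ½mv²:
v = √(2·KE/m_e)
v = √(2 × 1.160880e-19 J / 9.10938 × 10⁻³¹ kg)
v = 5.0485e+05 m/s

This is approximately 0.168% the speed of light.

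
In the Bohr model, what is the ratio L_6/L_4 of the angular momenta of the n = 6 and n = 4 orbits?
1.500

In the Bohr model, L_n = nℏ, so the ratio is purely the ratio of quantum numbers:

L_6/L_4 = 6ℏ / 4ℏ = 6/4 = 1.500

The angular momentum scales linearly with n.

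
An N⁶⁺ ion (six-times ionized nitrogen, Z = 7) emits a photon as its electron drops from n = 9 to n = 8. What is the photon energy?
2.186255 eV

The energy levels are E_n = -13.6057 Z² eV / n².

Energy at n = 9: E_9 = -13.6057 × 7² / 9² = -8.230608642 eV
Energy at n = 8: E_8 = -13.6057 × 7² / 8² = -10.416864063 eV

For emission (electron falling to lower state), the photon energy is:
E_photon = E_9 - E_8 = |-8.230608642 - (-10.416864063)|
E_photon = 2.186255 eV

This energy is carried away by the emitted photon.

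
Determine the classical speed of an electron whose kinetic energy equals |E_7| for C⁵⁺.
1.88e+06 m/s (or 0.62548% of c)

The binding energy at n = 7 for C⁵⁺ is:
E_7 = -13.6057 × 6²/7² = -9.9960245 eV
|E_7| = 9.9960245 eV

Convert to Joules:
KE = 9.9960245 eV × (1.602177 × 10⁻¹⁹ J/eV) = 1.6015e-18 J

Using KE = ½mv²:
v = √(2·KE/m_e)
v = √(2 × 1.6015e-18 J / 9.10938 × 10⁻³¹ kg)
v = 1.88e+06 m/s

This is approximately 0.62548% the speed of light.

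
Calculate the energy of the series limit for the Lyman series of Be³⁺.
217.6912 eV

The series limit corresponds to the transition from n = ∞ to n = 1.
This is the highest energy (shortest wavelength) transition in the Lyman series.

E_∞ = 0 eV
E_1 = -13.6057 × 4² / 1² = -217.6912 eV

Energy at series limit:
ΔE = E_∞ - E_1 = 0 - (-217.6912) = 217.6912 eV

This energy equals the ionization energy from the n = 1 state of Be³⁺.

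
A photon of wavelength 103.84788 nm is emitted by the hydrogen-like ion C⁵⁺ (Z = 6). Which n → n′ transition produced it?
n = 8 → n = 5

First, find the photon energy from the wavelength (hc = 1239.84 eV·nm):
E = hc/λ = 1239.84 eV·nm / 103.84788 nm = 11.939002 eV

The energy levels of C⁵⁺ satisfy E_n = -13.6057 × 6² / n² eV, so an emission n_i → n_f releases
ΔE = 13.6057 × 6² × (1/n_f² − 1/n_i²) eV.

Setting ΔE equal to the photon energy:
1/n_f² − 1/n_i² = 11.939002 / (13.6057 × 6²) = 0.024375001

Since 1/n_i² must be positive, we need 1/n_f² > 0.024375001, i.e. n_f ≤ 6. For each allowed n_f, solve n_i = (1/n_f² − 0.024375001)^(−1/2) and check whether it is a whole number:
  n_f = 1: 1/n_i² = 1.000000000 − 0.024375001 = 0.975624999 → n_i = 1.012  (not an integer) ✗
  n_f = 2: 1/n_i² = 0.250000000 − 0.024375001 = 0.225624999 → n_i = 2.105  (not an integer) ✗
  n_f = 3: 1/n_i² = 0.111111111 − 0.024375001 = 0.086736110 → n_i = 3.395  (not an integer) ✗
  n_f = 4: 1/n_i² = 0.062500000 − 0.024375001 = 0.038124999 → n_i = 5.121  (not an integer) ✗
  n_f = 5: 1/n_i² = 0.040000000 − 0.024375001 = 0.015624999 → n_i = 8.000  → integer, n_i = 8 ✓
  n_f = 6: 1/n_i² = 0.027777778 − 0.024375001 = 0.003402777 → n_i = 17.143  (not an integer) ✗

Only n_f = 5 gives an integer upper level, n_i = 8.

The transition is from n = 8 to n = 5 (emission).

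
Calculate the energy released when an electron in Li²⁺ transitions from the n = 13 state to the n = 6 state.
2.6769 eV

The energy levels are E_n = -13.6057 Z² eV / n².

Energy at n = 13: E_13 = -13.6057 × 3² / 13² = -0.7245639 eV
Energy at n = 6: E_6 = -13.6057 × 3² / 6² = -3.4014250 eV

For emission (electron falling to lower state), the photon energy is:
E_photon = E_13 - E_6 = |-0.7245639 - (-3.4014250)|
E_photon = 2.6769 eV

This energy is carried away by the emitted photon.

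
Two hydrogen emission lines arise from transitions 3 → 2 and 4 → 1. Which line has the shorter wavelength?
4 → 1

Calculate the energy for each transition:

Transition 3 → 2:
ΔE₁ = |E_2 - E_3| = |-13.6057/2² - (-13.6057/3²)|
ΔE₁ = |-3.40142500000 - (-1.51174444444)| = 1.88968056 eV

Transition 4 → 1:
ΔE₂ = |E_1 - E_4| = |-13.6057/1² - (-13.6057/4²)|
ΔE₂ = |-13.60570000000 - (-0.85035625000)| = 12.75534375 eV

Since 12.75534375 eV > 1.88968056 eV, the transition 4 → 1 emits the more energetic photon.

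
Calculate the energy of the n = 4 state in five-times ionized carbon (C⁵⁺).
-30.612825 eV

For hydrogen-like ions, the energy levels scale with Z²:
E_n = -13.6057 Z² / n² eV

For C⁵⁺ (Z = 6) at n = 4:
E_4 = -13.6057 × 6² / 4²
E_4 = -13.6057 × 36 / 16
E_4 = -489.8052 / 16
E_4 = -30.612825 eV

The energy is 36 times more negative than hydrogen at the same n due to the stronger nuclear charge.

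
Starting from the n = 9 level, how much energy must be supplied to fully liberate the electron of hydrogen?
0.17 eV

The ionization energy is the energy needed to remove the electron completely (n → ∞).

For hydrogen, E_n = -13.6057 eV / n².

At n = 9: E_9 = -13.6057 / 9² = -0.16797 eV
At n = ∞: E_∞ = 0 eV

Ionization energy = E_∞ - E_9 = 0 - (-0.16797) = 0.16797 eV
Ionization energy ≈ 0.17 eV

This is also called the binding energy of the electron in state n = 9.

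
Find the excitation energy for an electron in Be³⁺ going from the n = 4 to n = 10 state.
11.429 eV

The energy levels of a hydrogen-like atom are E_n = -13.6057 Z² eV / n².

Energy at n = 4: E_4 = -13.6057 × 4² / 4² = -13.605700 eV
Energy at n = 10: E_10 = -13.6057 × 4² / 10² = -2.176912 eV

The excitation energy is the difference:
ΔE = E_10 - E_4
ΔE = -2.176912 - (-13.605700)
ΔE = 11.429 eV

Since this is positive, energy must be absorbed (photon absorption).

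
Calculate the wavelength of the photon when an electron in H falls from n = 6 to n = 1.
93.730128 nm

First, find the transition energy using E_n = -13.6057 / n² eV:
E_6 = -13.6057 / 6² = -0.37793611 eV
E_1 = -13.6057 / 1² = -13.60570000 eV

Photon energy: |ΔE| = |E_1 - E_6| = 13.22776389 eV

Convert to wavelength using E = hc/λ with hc = 1239.84 eV·nm:
λ = hc/E = 1239.84 eV·nm / 13.22776389 eV
λ = 93.730128 nm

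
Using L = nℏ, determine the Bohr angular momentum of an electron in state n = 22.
2.32e-33 J·s (or 22ℏ)

In the Bohr model, angular momentum is quantized:
L = nℏ

where ℏ = h/(2π) = 1.0546e-34 J·s

For n = 22:
L = 22 × 1.0546e-34 J·s
L = 2.32e-33 J·s

This can also be written as L = 22ℏ.
The angular momentum is an integer multiple of the reduced Planck constant.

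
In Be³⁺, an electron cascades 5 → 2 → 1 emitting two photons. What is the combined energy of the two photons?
208.984 eV

The energy levels of Be³⁺ are E_n = -13.6057 × 4² / n² eV.

First transition (5 → 2):
ΔE₁ = |E_2 - E_5|
ΔE₁ = |-54.422800000 - (-8.707648000)| = 45.715152 eV

Second transition (2 → 1):
ΔE₂ = |E_1 - E_2|
ΔE₂ = |-217.691200000 - (-54.422800000)| = 163.268400 eV

Total energy released:
E_total = ΔE₁ + ΔE₂ = 45.715152 + 163.268400 = 208.984 eV

Note: This equals the direct transition 5 → 1: 208.984 eV ✓
Energy is conserved regardless of the path taken.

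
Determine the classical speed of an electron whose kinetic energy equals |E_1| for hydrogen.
2.188e+06 m/s (or 0.73% of c)

The binding energy at n = 1 for hydrogen is:
E_1 = -13.6057/1² = -13.60570 eV
|E_1| = 13.60570 eV

Convert to Joules:
KE = 13.60570 eV × (1.602177 × 10⁻¹⁹ J/eV) = 2.17987e-18 J

Using KE = ½mv²:
v = √(2·KE/m_e)
v = √(2 × 2.17987e-18 J / 9.10938 × 10⁻³¹ kg)
v = 2.188e+06 m/s

This is approximately 0.73% the speed of light.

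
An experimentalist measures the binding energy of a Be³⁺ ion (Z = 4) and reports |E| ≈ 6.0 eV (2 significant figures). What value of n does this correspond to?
n = 6

The exact energy levels follow E_n = -13.6057 Z² / n² eV with Z = 4.

The measured value (-6.0 eV) is reported to only 2 significant figures, so we must test candidate n values and see which one matches to that precision.

Candidate energies:
  n = 4:  E = -13.6057 × 4² / 4² = -13.60570 eV
  n = 5:  E = -13.6057 × 4² / 5² = -8.70765 eV
  n = 6:  E = -13.6057 × 4² / 6² = -6.04698 eV  ← matches
  n = 7:  E = -13.6057 × 4² / 7² = -4.44268 eV
  n = 8:  E = -13.6057 × 4² / 8² = -3.40143 eV

Checking against the measurement of -6.0 eV (2 sig figs), only n = 6 agrees:
E_6 = -6.04698 eV, which rounds to -6.0 eV ✓

Therefore n = 6.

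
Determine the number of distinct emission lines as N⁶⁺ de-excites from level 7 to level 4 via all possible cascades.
6

The electron can occupy levels n = 4, 5, ..., 7 during de-excitation — that is m = 7 - 4 + 1 = 4 distinct levels.

The number of distinct spectral lines equals the number of ways to choose 2 of these m levels (each pair gives one possible emission transition):

Number of lines = m(m-1)/2 = 4×3/2 = 6

These correspond to all possible transitions between the 4 levels:
7 → 6, 7 → 5, 7 → 4, 6 → 5, 6 → 4, 5 → 4

Each transition produces a photon with a unique energy (and thus wavelength). This count does not depend on Z.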